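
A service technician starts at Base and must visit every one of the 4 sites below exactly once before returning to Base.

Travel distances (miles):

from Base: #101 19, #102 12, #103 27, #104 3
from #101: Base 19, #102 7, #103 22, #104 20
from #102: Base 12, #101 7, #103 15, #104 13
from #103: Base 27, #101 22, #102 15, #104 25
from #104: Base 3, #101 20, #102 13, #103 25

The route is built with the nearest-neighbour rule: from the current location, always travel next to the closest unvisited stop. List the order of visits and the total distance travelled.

72 miles along Base → #104 → #102 → #101 → #103 → Base.

At Base the remaining stops are #104 3, #102 12, #101 19, #103 27; go to #104.
At #104 the remaining stops are #102 13, #101 20, #103 25; go to #102.
At #102 the remaining stops are #101 7, #103 15; go to #101.
At #101 the remaining stops are #103 22; go to #103.
Return #103→Base: 27.
Total = 3 + 13 + 7 + 22 + 27 = 72.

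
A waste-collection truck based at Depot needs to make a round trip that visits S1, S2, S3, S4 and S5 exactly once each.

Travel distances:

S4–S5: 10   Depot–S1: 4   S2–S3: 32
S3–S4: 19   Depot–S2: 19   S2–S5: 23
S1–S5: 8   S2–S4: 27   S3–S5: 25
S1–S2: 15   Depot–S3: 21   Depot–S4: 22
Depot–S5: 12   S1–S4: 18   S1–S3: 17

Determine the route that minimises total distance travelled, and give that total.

With 5 stops there are 5!/2 = 60 distinct round trips (a route and its reverse cost the same).
Depot-S1-S2-S3-S4-S5-Depot: 4+15+32+19+10+12 = 92
Depot-S1-S2-S3-S5-S4-Depot: 4+15+32+25+10+22 = 108
Depot-S1-S2-S4-S3-S5-Depot: 4+15+27+19+25+12 = 102
Depot-S1-S2-S4-S5-S3-Depot: 4+15+27+10+25+21 = 102
Depot-S1-S2-S5-S3-S4-Depot: 4+15+23+25+19+22 = 108
Depot-S1-S2-S5-S4-S3-Depot: 4+15+23+10+19+21 = 92
Depot-S1-S3-S2-S4-S5-Depot: 4+17+32+27+10+12 = 102
Depot-S1-S3-S2-S5-S4-Depot: 4+17+32+23+10+22 = 108
Depot-S1-S3-S4-S2-S5-Depot: 4+17+19+27+23+12 = 102
Depot-S1-S3-S4-S5-S2-Depot: 4+17+19+10+23+19 = 92
Depot-S1-S3-S5-S2-S4-Depot: 4+17+25+23+27+22 = 118
Depot-S1-S3-S5-S4-S2-Depot: 4+17+25+10+27+19 = 102
Depot-S1-S4-S2-S3-S5-Depot: 4+18+27+32+25+12 = 118
Depot-S1-S4-S2-S5-S3-Depot: 4+18+27+23+25+21 = 118
… (46 more)
The minimum is 92.
One optimal route: Depot → S1 → S2 → S3 → S4 → S5 → Depot (or its reverse).

92 — the shortest possible round trip.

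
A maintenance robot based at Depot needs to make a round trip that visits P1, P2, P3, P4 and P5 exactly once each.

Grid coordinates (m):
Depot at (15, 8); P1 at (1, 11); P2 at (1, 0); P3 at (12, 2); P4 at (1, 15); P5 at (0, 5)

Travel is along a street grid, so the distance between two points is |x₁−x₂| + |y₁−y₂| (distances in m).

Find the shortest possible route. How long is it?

Depot-P1-P2-P3-P4-P5-Depot: 17+11+13+24+11+18 = 94
Depot-P1-P2-P3-P5-P4-Depot: 17+11+13+15+11+21 = 88
Depot-P1-P2-P4-P3-P5-Depot: 17+11+15+24+15+18 = 100
Depot-P1-P2-P4-P5-P3-Depot: 17+11+15+11+15+9 = 78
Depot-P1-P2-P5-P3-P4-Depot: 17+11+6+15+24+21 = 94
Depot-P1-P2-P5-P4-P3-Depot: 17+11+6+11+24+9 = 78
Depot-P1-P3-P2-P4-P5-Depot: 17+20+13+15+11+18 = 94
Depot-P1-P3-P2-P5-P4-Depot: 17+20+13+6+11+21 = 88
Depot-P1-P3-P4-P2-P5-Depot: 17+20+24+15+6+18 = 100
Depot-P1-P3-P4-P5-P2-Depot: 17+20+24+11+6+22 = 100
Depot-P1-P3-P5-P2-P4-Depot: 17+20+15+6+15+21 = 94
Depot-P1-P3-P5-P4-P2-Depot: 17+20+15+11+15+22 = 100
Depot-P1-P4-P2-P3-P5-Depot: 17+4+15+13+15+18 = 82
Depot-P1-P4-P2-P5-P3-Depot: 17+4+15+6+15+9 = 66
… (46 more)
Depot-P1-P4-P5-P2-P3-Depot: 17+4+11+6+13+9 = 60  ← best
The minimum is 60.
One optimal route: Depot → P1 → P4 → P5 → P2 → P3 → Depot (or its reverse).

60 m — the shortest possible round trip.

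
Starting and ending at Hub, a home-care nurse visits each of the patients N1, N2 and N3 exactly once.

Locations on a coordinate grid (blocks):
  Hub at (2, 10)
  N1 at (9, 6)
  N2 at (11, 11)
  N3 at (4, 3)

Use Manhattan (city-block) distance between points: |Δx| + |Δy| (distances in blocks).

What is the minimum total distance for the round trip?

There are 3 distinct closed tours to check (reversals are equivalent).
Hub → N1 → N2 → N3 → Hub: 11+7+15+9 = 42
Hub → N1 → N3 → N2 → Hub: 11+8+15+10 = 44
Hub → N2 → N1 → N3 → Hub: 10+7+8+9 = 34
The minimum is 34.
One optimal route: Hub → N2 → N1 → N3 → Hub (or its reverse).

Minimum total distance: 34 blocks.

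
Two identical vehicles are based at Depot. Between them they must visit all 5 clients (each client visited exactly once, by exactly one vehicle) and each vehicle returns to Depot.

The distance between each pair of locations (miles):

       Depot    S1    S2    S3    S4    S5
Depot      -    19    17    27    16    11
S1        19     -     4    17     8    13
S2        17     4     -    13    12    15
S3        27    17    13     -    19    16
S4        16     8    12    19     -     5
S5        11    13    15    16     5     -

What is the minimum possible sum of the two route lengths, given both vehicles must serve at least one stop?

Minimum combined distance: 90 miles.

There are 2^4 − 1 = 15 ways to divide the 5 stops into two non-empty groups. For each, the best each vehicle can do is its own shortest tour through its group:
  {S1} + {S2, S3, S4, S5}: 38 + 65 = 103
  {S2} + {S1, S3, S4, S5}: 34 + 68 = 102
  {S1, S2} + {S3, S4, S5}: 40 + 62 = 102
  {S3} + {S1, S2, S4, S5}: 54 + 45 = 99
  {S1, S3} + {S2, S4, S5}: 63 + 45 = 108
  {S2, S3} + {S1, S4, S5}: 57 + 43 = 100
  … (15 splits in total)
  {S1, S2, S3, S4} + {S5}: 68 + 22 = 90  ← best
Best: vehicle 1 Depot → S3 → S2 → S1 → S4 → Depot = 68; vehicle 2 Depot → S5 → Depot = 22; combined 90.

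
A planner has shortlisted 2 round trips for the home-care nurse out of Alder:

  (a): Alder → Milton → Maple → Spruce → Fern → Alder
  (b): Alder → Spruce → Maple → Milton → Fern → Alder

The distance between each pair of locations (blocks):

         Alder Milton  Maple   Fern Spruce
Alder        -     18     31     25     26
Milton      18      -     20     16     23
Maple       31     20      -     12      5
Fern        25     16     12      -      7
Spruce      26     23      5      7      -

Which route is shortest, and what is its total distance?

(a): 18 + 20 + 5 + 7 + 25 = 75
(b): 26 + 5 + 20 + 16 + 25 = 92

75 blocks — (a) is the shortest.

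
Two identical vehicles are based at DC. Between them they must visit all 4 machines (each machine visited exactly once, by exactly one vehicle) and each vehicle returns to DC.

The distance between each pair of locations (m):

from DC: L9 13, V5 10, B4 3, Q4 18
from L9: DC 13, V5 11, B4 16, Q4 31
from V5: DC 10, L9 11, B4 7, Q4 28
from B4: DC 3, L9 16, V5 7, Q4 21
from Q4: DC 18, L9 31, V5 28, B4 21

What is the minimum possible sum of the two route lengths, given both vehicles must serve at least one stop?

Minimum combined distance: 70 m.

Try each way of splitting the stops between the two vehicles (each non-empty) and, for each split, find the best tour for each vehicle:
  {L9} + {V5, B4, Q4}: 26 + 56 = 82
  {V5} + {L9, B4, Q4}: 20 + 68 = 88
  {L9, V5} + {B4, Q4}: 34 + 42 = 76
  {B4} + {L9, V5, Q4}: 6 + 70 = 76
  {L9, B4} + {V5, Q4}: 32 + 56 = 88
  {V5, B4} + {L9, Q4}: 20 + 62 = 82
  … (7 splits in total)
  {L9, V5, B4} + {Q4}: 34 + 36 = 70  ← best
Best: vehicle 1 DC → L9 → V5 → B4 → DC = 34; vehicle 2 DC → Q4 → DC = 36; combined 70.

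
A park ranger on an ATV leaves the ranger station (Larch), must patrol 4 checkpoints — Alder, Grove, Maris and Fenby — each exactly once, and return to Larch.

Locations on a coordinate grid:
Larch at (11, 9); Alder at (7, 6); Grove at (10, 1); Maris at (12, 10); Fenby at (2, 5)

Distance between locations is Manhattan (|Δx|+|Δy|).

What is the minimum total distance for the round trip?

There are 12 distinct closed tours to check (reversals are equivalent).
Larch → Alder → Grove → Maris → Fenby → Larch: 7+8+11+15+13 = 54
Larch → Alder → Grove → Fenby → Maris → Larch: 7+8+12+15+2 = 44
Larch → Alder → Maris → Grove → Fenby → Larch: 7+9+11+12+13 = 52
Larch → Alder → Maris → Fenby → Grove → Larch: 7+9+15+12+9 = 52
Larch → Alder → Fenby → Grove → Maris → Larch: 7+6+12+11+2 = 38
Larch → Alder → Fenby → Maris → Grove → Larch: 7+6+15+11+9 = 48
Larch → Grove → Alder → Maris → Fenby → Larch: 9+8+9+15+13 = 54
Larch → Grove → Alder → Fenby → Maris → Larch: 9+8+6+15+2 = 40
Larch → Grove → Maris → Alder → Fenby → Larch: 9+11+9+6+13 = 48
Larch → Grove → Fenby → Alder → Maris → Larch: 9+12+6+9+2 = 38
Larch → Maris → Alder → Grove → Fenby → Larch: 2+9+8+12+13 = 44
Larch → Maris → Grove → Alder → Fenby → Larch: 2+11+8+6+13 = 40
The minimum is 38.
One optimal route: Larch → Alder → Fenby → Grove → Maris → Larch (or its reverse).

38 — the shortest possible round trip.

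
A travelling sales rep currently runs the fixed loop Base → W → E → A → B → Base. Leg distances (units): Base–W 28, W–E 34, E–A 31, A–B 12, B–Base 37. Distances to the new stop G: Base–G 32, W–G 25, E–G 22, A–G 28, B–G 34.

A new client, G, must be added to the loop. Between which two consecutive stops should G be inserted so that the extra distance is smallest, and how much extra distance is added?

Insertion cost between consecutive stops i–j is d(i,G) + d(G,j) − d(i,j):
  between Base and W: 32 + 25 − 28 = 29
  between W and E: 25 + 22 − 34 = 13
  between E and A: 22 + 28 − 31 = 19
  between A and B: 28 + 34 − 12 = 50
  between B and Base: 34 + 32 − 37 = 29
Cheapest insertion is between W and E, adding 13.
New total = 142 + 13 = 155.

Adding 13 by placing G on the W–E leg.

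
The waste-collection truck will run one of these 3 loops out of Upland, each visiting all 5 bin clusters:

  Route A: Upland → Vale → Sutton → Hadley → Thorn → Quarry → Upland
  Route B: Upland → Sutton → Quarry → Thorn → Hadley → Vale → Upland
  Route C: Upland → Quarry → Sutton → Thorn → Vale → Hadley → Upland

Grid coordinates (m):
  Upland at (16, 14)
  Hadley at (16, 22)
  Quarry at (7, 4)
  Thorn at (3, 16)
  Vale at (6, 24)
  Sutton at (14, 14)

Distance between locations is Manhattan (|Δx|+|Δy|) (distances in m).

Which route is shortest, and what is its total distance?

Shortest is Route C, total 80 m.

Route A: 20 + 18 + 10 + 19 + 16 + 19 = 102
Route B: 2 + 17 + 16 + 19 + 12 + 20 = 86
Route C: 19 + 17 + 13 + 11 + 12 + 8 = 80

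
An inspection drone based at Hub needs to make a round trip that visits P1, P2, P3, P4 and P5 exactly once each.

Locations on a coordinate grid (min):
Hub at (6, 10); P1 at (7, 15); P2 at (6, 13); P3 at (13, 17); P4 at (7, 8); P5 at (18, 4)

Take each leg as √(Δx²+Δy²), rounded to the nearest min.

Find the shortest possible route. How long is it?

Minimum total distance: 39 min.

Hub - P1 - P2 - P3 - P4 - P5 - Hub: 5+2+8+11+12+13 = 51
Hub - P1 - P2 - P3 - P5 - P4 - Hub: 5+2+8+14+12+2 = 43
Hub - P1 - P2 - P4 - P3 - P5 - Hub: 5+2+5+11+14+13 = 50
Hub - P1 - P2 - P4 - P5 - P3 - Hub: 5+2+5+12+14+10 = 48
Hub - P1 - P2 - P5 - P3 - P4 - Hub: 5+2+15+14+11+2 = 49
Hub - P1 - P2 - P5 - P4 - P3 - Hub: 5+2+15+12+11+10 = 55
Hub - P1 - P3 - P2 - P4 - P5 - Hub: 5+6+8+5+12+13 = 49
Hub - P1 - P3 - P2 - P5 - P4 - Hub: 5+6+8+15+12+2 = 48
Hub - P1 - P3 - P4 - P2 - P5 - Hub: 5+6+11+5+15+13 = 55
Hub - P1 - P3 - P4 - P5 - P2 - Hub: 5+6+11+12+15+3 = 52
Hub - P1 - P3 - P5 - P2 - P4 - Hub: 5+6+14+15+5+2 = 47
Hub - P1 - P3 - P5 - P4 - P2 - Hub: 5+6+14+12+5+3 = 45
Hub - P1 - P4 - P2 - P3 - P5 - Hub: 5+7+5+8+14+13 = 52
Hub - P1 - P4 - P2 - P5 - P3 - Hub: 5+7+5+15+14+10 = 56
… (46 more)
Hub - P2 - P1 - P3 - P5 - P4 - Hub: 3+2+6+14+12+2 = 39  ← best
The minimum is 39.
One optimal route: Hub → P2 → P1 → P3 → P5 → P4 → Hub (or its reverse).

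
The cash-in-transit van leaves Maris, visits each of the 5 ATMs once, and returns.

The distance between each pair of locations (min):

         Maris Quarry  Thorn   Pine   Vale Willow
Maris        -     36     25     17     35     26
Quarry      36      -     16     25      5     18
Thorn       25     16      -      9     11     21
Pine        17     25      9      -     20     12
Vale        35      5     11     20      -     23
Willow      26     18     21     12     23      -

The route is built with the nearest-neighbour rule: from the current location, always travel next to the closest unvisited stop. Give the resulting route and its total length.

Maris → [Pine:17 / Thorn:25 / Willow:26 / Vale:35 / Quarry:36] → Pine (17)
Pine → [Thorn:9 / Willow:12 / Vale:20 / Quarry:25] → Thorn (9)
Thorn → [Vale:11 / Quarry:16 / Willow:21] → Vale (11)
Vale → [Quarry:5 / Willow:23] → Quarry (5)
Quarry → [Willow:18] → Willow (18)
Return Willow→Maris: 26.
Total = 17 + 9 + 11 + 5 + 18 + 26 = 86.

Nearest-neighbour total = 86 min; route Maris → Pine → Thorn → Vale → Quarry → Willow → Maris.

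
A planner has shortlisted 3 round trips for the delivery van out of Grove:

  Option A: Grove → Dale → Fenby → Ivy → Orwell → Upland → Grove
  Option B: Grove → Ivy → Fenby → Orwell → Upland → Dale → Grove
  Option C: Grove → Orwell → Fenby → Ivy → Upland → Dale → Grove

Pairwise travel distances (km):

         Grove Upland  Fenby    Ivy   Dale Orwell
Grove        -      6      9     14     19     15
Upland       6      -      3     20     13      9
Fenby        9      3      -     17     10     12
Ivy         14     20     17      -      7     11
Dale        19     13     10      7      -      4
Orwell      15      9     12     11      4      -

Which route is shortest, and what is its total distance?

Option A: 19 + 10 + 17 + 11 + 9 + 6 = 72
Option B: 14 + 17 + 12 + 9 + 13 + 19 = 84
Option C: 15 + 12 + 17 + 20 + 13 + 19 = 96

72 km — Option A is the shortest.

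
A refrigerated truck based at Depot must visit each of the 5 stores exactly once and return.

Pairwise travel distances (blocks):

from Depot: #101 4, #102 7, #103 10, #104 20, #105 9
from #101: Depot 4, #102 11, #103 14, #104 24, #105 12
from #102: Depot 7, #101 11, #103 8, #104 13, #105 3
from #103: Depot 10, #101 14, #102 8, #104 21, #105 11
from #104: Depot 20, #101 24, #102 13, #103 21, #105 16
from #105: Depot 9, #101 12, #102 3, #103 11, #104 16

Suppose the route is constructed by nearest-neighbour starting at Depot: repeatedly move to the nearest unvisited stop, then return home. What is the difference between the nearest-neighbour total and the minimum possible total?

Depot: #101=4, #102=7, #105=9, #103=10, #104=20 ⇒ #101
#101: #102=11, #105=12, #103=14, #104=24 ⇒ #102
#102: #105=3, #103=8, #104=13 ⇒ #105
#105: #103=11, #104=16 ⇒ #103
#103: #104=21 ⇒ #104
NN route Depot → #101 → #102 → #105 → #103 → #104 → Depot costs 70.
Optimal: Depot → #101 → #105 → #102 → #104 → #103 → Depot costs 63 (by enumerating all 60 distinct tours).
Excess = 70 − 63 = 7.

Excess over optimum: 7 blocks.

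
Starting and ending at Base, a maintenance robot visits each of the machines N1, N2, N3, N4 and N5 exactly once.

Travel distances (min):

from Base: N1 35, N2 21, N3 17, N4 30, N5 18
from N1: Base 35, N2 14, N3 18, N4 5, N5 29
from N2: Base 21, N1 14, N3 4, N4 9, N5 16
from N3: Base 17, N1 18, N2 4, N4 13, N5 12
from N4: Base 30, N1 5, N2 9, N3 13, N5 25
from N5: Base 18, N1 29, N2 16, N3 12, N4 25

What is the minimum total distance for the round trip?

With 5 stops there are 5!/2 = 60 distinct round trips (a route and its reverse cost the same).
Base → N1 → N2 → N3 → N4 → N5 → Base: 35+14+4+13+25+18 = 109
Base → N1 → N2 → N3 → N5 → N4 → Base: 35+14+4+12+25+30 = 120
Base → N1 → N2 → N4 → N3 → N5 → Base: 35+14+9+13+12+18 = 101
Base → N1 → N2 → N4 → N5 → N3 → Base: 35+14+9+25+12+17 = 112
Base → N1 → N2 → N5 → N3 → N4 → Base: 35+14+16+12+13+30 = 120
Base → N1 → N2 → N5 → N4 → N3 → Base: 35+14+16+25+13+17 = 120
Base → N1 → N3 → N2 → N4 → N5 → Base: 35+18+4+9+25+18 = 109
Base → N1 → N3 → N2 → N5 → N4 → Base: 35+18+4+16+25+30 = 128
Base → N1 → N3 → N4 → N2 → N5 → Base: 35+18+13+9+16+18 = 109
Base → N1 → N3 → N4 → N5 → N2 → Base: 35+18+13+25+16+21 = 128
Base → N1 → N3 → N5 → N2 → N4 → Base: 35+18+12+16+9+30 = 120
Base → N1 → N3 → N5 → N4 → N2 → Base: 35+18+12+25+9+21 = 120
Base → N1 → N4 → N2 → N3 → N5 → Base: 35+5+9+4+12+18 = 83
Base → N1 → N4 → N2 → N5 → N3 → Base: 35+5+9+16+12+17 = 94
… (46 more)
Base → N3 → N2 → N4 → N1 → N5 → Base: 17+4+9+5+29+18 = 82  ← best
The minimum is 82.
One optimal route: Base → N3 → N2 → N4 → N1 → N5 → Base (or its reverse).

Shortest round trip = 82 min.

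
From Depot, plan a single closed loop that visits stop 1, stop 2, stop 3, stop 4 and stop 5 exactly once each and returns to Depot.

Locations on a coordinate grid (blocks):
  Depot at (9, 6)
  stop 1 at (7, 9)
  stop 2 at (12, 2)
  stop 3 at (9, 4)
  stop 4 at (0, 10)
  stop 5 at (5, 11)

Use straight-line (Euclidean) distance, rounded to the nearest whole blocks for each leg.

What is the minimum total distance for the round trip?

32 blocks — the shortest possible round trip.

Depot→stop 1→stop 2→stop 3→stop 4→stop 5→Depot: 4+9+4+11+5+6 = 39
Depot→stop 1→stop 2→stop 3→stop 5→stop 4→Depot: 4+9+4+8+5+10 = 40
Depot→stop 1→stop 2→stop 4→stop 3→stop 5→Depot: 4+9+14+11+8+6 = 52
Depot→stop 1→stop 2→stop 4→stop 5→stop 3→Depot: 4+9+14+5+8+2 = 42
Depot→stop 1→stop 2→stop 5→stop 3→stop 4→Depot: 4+9+11+8+11+10 = 53
Depot→stop 1→stop 2→stop 5→stop 4→stop 3→Depot: 4+9+11+5+11+2 = 42
Depot→stop 1→stop 3→stop 2→stop 4→stop 5→Depot: 4+5+4+14+5+6 = 38
Depot→stop 1→stop 3→stop 2→stop 5→stop 4→Depot: 4+5+4+11+5+10 = 39
Depot→stop 1→stop 3→stop 4→stop 2→stop 5→Depot: 4+5+11+14+11+6 = 51
Depot→stop 1→stop 3→stop 4→stop 5→stop 2→Depot: 4+5+11+5+11+5 = 41
Depot→stop 1→stop 3→stop 5→stop 2→stop 4→Depot: 4+5+8+11+14+10 = 52
Depot→stop 1→stop 3→stop 5→stop 4→stop 2→Depot: 4+5+8+5+14+5 = 41
Depot→stop 1→stop 4→stop 2→stop 3→stop 5→Depot: 4+7+14+4+8+6 = 43
Depot→stop 1→stop 4→stop 2→stop 5→stop 3→Depot: 4+7+14+11+8+2 = 46
… (46 more)
Depot→stop 1→stop 5→stop 4→stop 2→stop 3→Depot: 4+3+5+14+4+2 = 32  ← best
The minimum is 32.
One optimal route: Depot → stop 1 → stop 5 → stop 4 → stop 2 → stop 3 → Depot (or its reverse).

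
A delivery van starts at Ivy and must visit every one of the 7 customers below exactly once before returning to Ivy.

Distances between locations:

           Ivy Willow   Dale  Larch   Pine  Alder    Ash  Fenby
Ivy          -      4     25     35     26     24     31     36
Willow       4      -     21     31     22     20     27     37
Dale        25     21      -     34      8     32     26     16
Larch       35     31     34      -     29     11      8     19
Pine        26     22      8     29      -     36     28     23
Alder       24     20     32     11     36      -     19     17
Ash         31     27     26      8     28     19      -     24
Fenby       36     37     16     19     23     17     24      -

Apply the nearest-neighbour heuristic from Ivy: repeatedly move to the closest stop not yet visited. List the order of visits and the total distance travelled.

Ivy → [Willow:4 / Alder:24 / Dale:25 / Pine:26 / Ash:31 / Larch:35 / Fenby:36] → Willow (4)
Willow → [Alder:20 / Dale:21 / Pine:22 / Ash:27 / Larch:31 / Fenby:37] → Alder (20)
Alder → [Larch:11 / Fenby:17 / Ash:19 / Dale:32 / Pine:36] → Larch (11)
Larch → [Ash:8 / Fenby:19 / Pine:29 / Dale:34] → Ash (8)
Ash → [Fenby:24 / Dale:26 / Pine:28] → Fenby (24)
Fenby → [Dale:16 / Pine:23] → Dale (16)
Dale → [Pine:8] → Pine (8)
Return Pine→Ivy: 26.
Total = 4 + 20 + 11 + 8 + 24 + 16 + 8 + 26 = 117.

117 along Ivy → Willow → Alder → Larch → Ash → Fenby → Dale → Pine → Ivy.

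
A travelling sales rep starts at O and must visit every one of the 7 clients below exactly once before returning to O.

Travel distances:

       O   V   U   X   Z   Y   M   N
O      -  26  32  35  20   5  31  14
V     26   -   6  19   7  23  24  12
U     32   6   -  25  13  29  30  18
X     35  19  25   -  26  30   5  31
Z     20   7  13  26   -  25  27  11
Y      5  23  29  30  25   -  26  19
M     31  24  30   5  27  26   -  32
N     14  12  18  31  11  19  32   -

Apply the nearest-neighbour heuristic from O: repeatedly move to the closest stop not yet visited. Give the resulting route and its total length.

At O the remaining stops are Y 5, N 14, Z 20, V 26, M 31, U 32, X 35; go to Y.
At Y the remaining stops are N 19, V 23, Z 25, M 26, U 29, X 30; go to N.
At N the remaining stops are Z 11, V 12, U 18, X 31, M 32; go to Z.
At Z the remaining stops are V 7, U 13, X 26, M 27; go to V.
At V the remaining stops are U 6, X 19, M 24; go to U.
At U the remaining stops are X 25, M 30; go to X.
At X the remaining stops are M 5; go to M.
Return M→O: 31.
Total = 5 + 19 + 11 + 7 + 6 + 25 + 5 + 31 = 109.

Total distance 109 via the nearest-neighbour route O → Y → N → Z → V → U → X → M → O.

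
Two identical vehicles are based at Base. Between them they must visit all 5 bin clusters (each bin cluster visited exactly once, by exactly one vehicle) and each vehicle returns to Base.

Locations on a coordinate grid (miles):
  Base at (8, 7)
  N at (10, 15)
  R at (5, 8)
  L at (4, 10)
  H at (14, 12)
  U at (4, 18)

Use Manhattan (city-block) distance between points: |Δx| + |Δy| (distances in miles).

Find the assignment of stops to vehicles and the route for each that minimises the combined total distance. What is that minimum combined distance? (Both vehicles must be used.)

50 miles — the smallest possible combined total.

Check every non-empty split of the stops between the two vehicles; for each half take its own optimal tour:
  {N} + {R, L, H, U}: 20 + 42 = 62
  {R} + {N, L, H, U}: 8 + 42 = 50
  {N, R} + {L, H, U}: 26 + 42 = 68
  {L} + {N, R, H, U}: 14 + 42 = 56
  {N, L} + {R, H, U}: 28 + 42 = 70
  {R, L} + {N, H, U}: 14 + 42 = 56
  … (15 splits in total)
Best: vehicle 1 Base → R → Base = 8; vehicle 2 Base → L → U → N → H → Base = 42; combined 50.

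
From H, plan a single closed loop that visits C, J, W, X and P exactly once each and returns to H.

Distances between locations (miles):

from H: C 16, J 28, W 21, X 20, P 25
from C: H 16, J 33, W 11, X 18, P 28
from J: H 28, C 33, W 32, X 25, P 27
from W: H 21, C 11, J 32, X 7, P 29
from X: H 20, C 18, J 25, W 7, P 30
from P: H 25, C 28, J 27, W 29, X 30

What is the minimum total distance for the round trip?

H→C→J→W→X→P→H: 16+33+32+7+30+25 = 143
H→C→J→W→P→X→H: 16+33+32+29+30+20 = 160
H→C→J→X→W→P→H: 16+33+25+7+29+25 = 135
H→C→J→X→P→W→H: 16+33+25+30+29+21 = 154
H→C→J→P→W→X→H: 16+33+27+29+7+20 = 132
H→C→J→P→X→W→H: 16+33+27+30+7+21 = 134
H→C→W→J→X→P→H: 16+11+32+25+30+25 = 139
H→C→W→J→P→X→H: 16+11+32+27+30+20 = 136
H→C→W→X→J→P→H: 16+11+7+25+27+25 = 111
H→C→W→X→P→J→H: 16+11+7+30+27+28 = 119
H→C→W→P→J→X→H: 16+11+29+27+25+20 = 128
H→C→W→P→X→J→H: 16+11+29+30+25+28 = 139
H→C→X→J→W→P→H: 16+18+25+32+29+25 = 145
H→C→X→J→P→W→H: 16+18+25+27+29+21 = 136
… (46 more)
The minimum is 111.
One optimal route: H → C → W → X → J → P → H (or its reverse).

Minimum total distance: 111 miles.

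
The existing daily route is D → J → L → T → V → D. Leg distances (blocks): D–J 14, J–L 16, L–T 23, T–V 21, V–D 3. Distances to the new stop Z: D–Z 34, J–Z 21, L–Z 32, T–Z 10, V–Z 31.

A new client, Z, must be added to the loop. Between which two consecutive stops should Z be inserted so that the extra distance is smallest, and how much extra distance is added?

Insertion cost between consecutive stops i–j is d(i,Z) + d(Z,j) − d(i,j):
  between D and J: 34 + 21 − 14 = 41
  between J and L: 21 + 32 − 16 = 37
  between L and T: 32 + 10 − 23 = 19
  between T and V: 10 + 31 − 21 = 20
  between V and D: 31 + 34 − 3 = 62
Cheapest insertion is between L and T, adding 19.
New total = 77 + 19 = 96.

Minimum extra distance: 19 blocks, inserting Z between L and T.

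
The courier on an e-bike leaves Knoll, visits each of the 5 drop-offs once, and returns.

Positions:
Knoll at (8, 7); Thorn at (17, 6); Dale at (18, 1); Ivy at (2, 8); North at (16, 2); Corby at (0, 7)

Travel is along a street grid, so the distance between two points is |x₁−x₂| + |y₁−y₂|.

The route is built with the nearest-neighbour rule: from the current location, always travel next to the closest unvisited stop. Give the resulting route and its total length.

Total distance 52 via the nearest-neighbour route Knoll → Ivy → Corby → Thorn → North → Dale → Knoll.

Knoll → [Ivy:7 / Corby:8 / Thorn:10 / North:13 / Dale:16] → Ivy (7)
Ivy → [Corby:3 / Thorn:17 / North:20 / Dale:23] → Corby (3)
Corby → [Thorn:18 / North:21 / Dale:24] → Thorn (18)
Thorn → [North:5 / Dale:6] → North (5)
North → [Dale:3] → Dale (3)
Return Dale→Knoll: 16.
Total = 7 + 3 + 18 + 5 + 3 + 16 = 52.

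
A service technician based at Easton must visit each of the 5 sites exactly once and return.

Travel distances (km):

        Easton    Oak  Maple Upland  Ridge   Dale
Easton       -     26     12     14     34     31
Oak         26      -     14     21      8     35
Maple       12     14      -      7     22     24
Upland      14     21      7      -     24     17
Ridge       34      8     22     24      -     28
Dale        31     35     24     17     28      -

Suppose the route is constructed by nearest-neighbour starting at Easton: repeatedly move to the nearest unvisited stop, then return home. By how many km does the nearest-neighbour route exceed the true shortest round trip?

Excess over optimum: 5 km.

Easton: Maple=12, Upland=14, Oak=26, Dale=31, Ridge=34 ⇒ Maple
Maple: Upland=7, Oak=14, Ridge=22, Dale=24 ⇒ Upland
Upland: Dale=17, Oak=21, Ridge=24 ⇒ Dale
Dale: Ridge=28, Oak=35 ⇒ Ridge
Ridge: Oak=8 ⇒ Oak
NN route Easton → Maple → Upland → Dale → Ridge → Oak → Easton costs 98.
Optimal: Easton → Maple → Oak → Ridge → Dale → Upland → Easton costs 93 (by enumerating all 60 distinct tours).
Excess = 98 − 93 = 5.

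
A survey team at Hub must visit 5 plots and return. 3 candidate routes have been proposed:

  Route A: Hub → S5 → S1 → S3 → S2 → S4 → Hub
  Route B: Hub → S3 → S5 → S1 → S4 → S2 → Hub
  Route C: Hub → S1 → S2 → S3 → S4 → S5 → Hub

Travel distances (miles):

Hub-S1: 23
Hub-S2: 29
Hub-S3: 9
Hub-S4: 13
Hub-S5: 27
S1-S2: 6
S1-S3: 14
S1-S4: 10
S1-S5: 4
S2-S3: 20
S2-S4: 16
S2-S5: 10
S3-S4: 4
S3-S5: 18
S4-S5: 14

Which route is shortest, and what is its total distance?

Route A: 27 + 4 + 14 + 20 + 16 + 13 = 94
Route B: 9 + 18 + 4 + 10 + 16 + 29 = 86
Route C: 23 + 6 + 20 + 4 + 14 + 27 = 94

Shortest is Route B, total 86 miles.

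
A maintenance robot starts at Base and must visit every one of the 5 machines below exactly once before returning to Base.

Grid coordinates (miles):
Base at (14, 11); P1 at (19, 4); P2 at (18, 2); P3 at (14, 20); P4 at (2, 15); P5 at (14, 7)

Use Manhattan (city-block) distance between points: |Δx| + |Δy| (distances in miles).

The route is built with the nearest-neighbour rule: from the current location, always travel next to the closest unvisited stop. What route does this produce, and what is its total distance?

Total distance 70 miles via the nearest-neighbour route Base → P5 → P1 → P2 → P3 → P4 → Base.

At Base the remaining stops are P5 4, P3 9, P1 12, P2 13, P4 16; go to P5.
At P5 the remaining stops are P1 8, P2 9, P3 13, P4 20; go to P1.
At P1 the remaining stops are P2 3, P3 21, P4 28; go to P2.
At P2 the remaining stops are P3 22, P4 29; go to P3.
At P3 the remaining stops are P4 17; go to P4.
Return P4→Base: 16.
Total = 4 + 8 + 3 + 22 + 17 + 16 = 70.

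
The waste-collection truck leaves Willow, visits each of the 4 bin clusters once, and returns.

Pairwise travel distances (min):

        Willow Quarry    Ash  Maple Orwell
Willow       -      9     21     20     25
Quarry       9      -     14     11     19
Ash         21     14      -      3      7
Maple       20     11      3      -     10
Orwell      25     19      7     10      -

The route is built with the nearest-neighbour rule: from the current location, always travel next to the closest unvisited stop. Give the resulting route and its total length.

At Willow the remaining stops are Quarry 9, Maple 20, Ash 21, Orwell 25; go to Quarry.
At Quarry the remaining stops are Maple 11, Ash 14, Orwell 19; go to Maple.
At Maple the remaining stops are Ash 3, Orwell 10; go to Ash.
At Ash the remaining stops are Orwell 7; go to Orwell.
Return Orwell→Willow: 25.
Total = 9 + 11 + 3 + 7 + 25 = 55.

Nearest-neighbour total = 55 min; route Willow → Quarry → Maple → Ash → Orwell → Willow.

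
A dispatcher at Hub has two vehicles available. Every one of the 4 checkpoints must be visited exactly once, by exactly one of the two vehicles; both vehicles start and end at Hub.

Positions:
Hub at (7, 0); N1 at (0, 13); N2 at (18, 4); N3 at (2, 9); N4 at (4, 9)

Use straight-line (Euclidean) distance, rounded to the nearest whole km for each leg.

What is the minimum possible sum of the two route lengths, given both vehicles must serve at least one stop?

Try each way of splitting the stops between the two vehicles (each non-empty) and, for each split, find the best tour for each vehicle:
  {N1} + {N2, N3, N4}: 30 + 39 = 69
  {N2} + {N1, N3, N4}: 24 + 29 = 53
  {N1, N2} + {N3, N4}: 47 + 21 = 68
  {N3} + {N1, N2, N4}: 20 + 47 = 67
  {N1, N3} + {N2, N4}: 29 + 36 = 65
  {N2, N3} + {N1, N4}: 39 + 30 = 69
  … (7 splits in total)
Best: vehicle 1 Hub → N2 → Hub = 24; vehicle 2 Hub → N3 → N1 → N4 → Hub = 29; combined 53.

53 km — the smallest possible combined total.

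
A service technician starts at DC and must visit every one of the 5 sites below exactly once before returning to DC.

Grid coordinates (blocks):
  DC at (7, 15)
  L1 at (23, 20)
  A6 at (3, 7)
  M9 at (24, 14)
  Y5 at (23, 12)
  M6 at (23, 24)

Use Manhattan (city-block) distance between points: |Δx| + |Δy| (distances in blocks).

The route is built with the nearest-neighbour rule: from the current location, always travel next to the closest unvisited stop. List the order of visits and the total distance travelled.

76 blocks along DC → A6 → Y5 → M9 → L1 → M6 → DC.

From DC: distances to unvisited — A6=12, M9=18, Y5=19, L1=21, M6=25. Nearest is A6 (12).
From A6: distances to unvisited — Y5=25, M9=28, L1=33, M6=37. Nearest is Y5 (25).
From Y5: distances to unvisited — M9=3, L1=8, M6=12. Nearest is M9 (3).
From M9: distances to unvisited — L1=7, M6=11. Nearest is L1 (7).
From L1: distances to unvisited — M6=4. Nearest is M6 (4).
Return M6→DC: 25.
Total = 12 + 25 + 3 + 7 + 4 + 25 = 76.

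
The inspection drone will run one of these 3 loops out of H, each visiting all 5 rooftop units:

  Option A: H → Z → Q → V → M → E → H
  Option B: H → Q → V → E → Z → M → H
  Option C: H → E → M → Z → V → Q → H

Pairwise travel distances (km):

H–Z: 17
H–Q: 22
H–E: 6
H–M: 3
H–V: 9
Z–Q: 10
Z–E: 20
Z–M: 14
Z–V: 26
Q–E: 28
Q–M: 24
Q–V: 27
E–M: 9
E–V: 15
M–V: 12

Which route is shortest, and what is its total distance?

81 km — Option A is the shortest.

Option A: 17 + 10 + 27 + 12 + 9 + 6 = 81
Option B: 22 + 27 + 15 + 20 + 14 + 3 = 101
Option C: 6 + 9 + 14 + 26 + 27 + 22 = 104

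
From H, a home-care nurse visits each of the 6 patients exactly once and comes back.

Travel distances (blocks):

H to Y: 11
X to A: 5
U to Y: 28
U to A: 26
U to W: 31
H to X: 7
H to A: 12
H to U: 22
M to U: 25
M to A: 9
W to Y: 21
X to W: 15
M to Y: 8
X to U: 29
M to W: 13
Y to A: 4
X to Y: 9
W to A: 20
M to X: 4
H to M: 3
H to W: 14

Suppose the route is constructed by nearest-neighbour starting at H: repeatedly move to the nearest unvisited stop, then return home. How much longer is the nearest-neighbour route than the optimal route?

The nearest-neighbour route is 2 blocks longer than optimal.

From H: M=3, X=7, Y=11, A=12, W=14, U=22 → choose M (3).
From M: X=4, Y=8, A=9, W=13, U=25 → choose X (4).
From X: A=5, Y=9, W=15, U=29 → choose A (5).
From A: Y=4, W=20, U=26 → choose Y (4).
From Y: W=21, U=28 → choose W (21).
From W: U=31 → choose U (31).
NN route H → M → X → A → Y → W → U → H costs 90.
Optimal: H → M → Y → A → X → W → U → H costs 88 (by enumerating all 360 distinct tours).
Excess = 90 − 88 = 2.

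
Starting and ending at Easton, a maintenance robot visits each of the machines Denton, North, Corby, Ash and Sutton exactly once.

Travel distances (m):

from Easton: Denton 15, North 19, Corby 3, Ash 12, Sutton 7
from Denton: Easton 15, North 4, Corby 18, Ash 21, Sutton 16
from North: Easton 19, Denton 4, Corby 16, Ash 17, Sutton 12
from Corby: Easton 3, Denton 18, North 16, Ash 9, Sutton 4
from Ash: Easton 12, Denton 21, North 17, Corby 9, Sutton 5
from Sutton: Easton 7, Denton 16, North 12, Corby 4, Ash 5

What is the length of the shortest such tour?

With 5 stops there are 5!/2 = 60 distinct round trips (a route and its reverse cost the same).
Easton - Denton - North - Corby - Ash - Sutton - Easton: 15+4+16+9+5+7 = 56
Easton - Denton - North - Corby - Sutton - Ash - Easton: 15+4+16+4+5+12 = 56
Easton - Denton - North - Ash - Corby - Sutton - Easton: 15+4+17+9+4+7 = 56
Easton - Denton - North - Ash - Sutton - Corby - Easton: 15+4+17+5+4+3 = 48
Easton - Denton - North - Sutton - Corby - Ash - Easton: 15+4+12+4+9+12 = 56
Easton - Denton - North - Sutton - Ash - Corby - Easton: 15+4+12+5+9+3 = 48
Easton - Denton - Corby - North - Ash - Sutton - Easton: 15+18+16+17+5+7 = 78
Easton - Denton - Corby - North - Sutton - Ash - Easton: 15+18+16+12+5+12 = 78
Easton - Denton - Corby - Ash - North - Sutton - Easton: 15+18+9+17+12+7 = 78
Easton - Denton - Corby - Ash - Sutton - North - Easton: 15+18+9+5+12+19 = 78
Easton - Denton - Corby - Sutton - North - Ash - Easton: 15+18+4+12+17+12 = 78
Easton - Denton - Corby - Sutton - Ash - North - Easton: 15+18+4+5+17+19 = 78
Easton - Denton - Ash - North - Corby - Sutton - Easton: 15+21+17+16+4+7 = 80
Easton - Denton - Ash - North - Sutton - Corby - Easton: 15+21+17+12+4+3 = 72
… (46 more)
The minimum is 48.
One optimal route: Easton → Denton → North → Ash → Sutton → Corby → Easton (or its reverse).

Minimum total distance: 48 m.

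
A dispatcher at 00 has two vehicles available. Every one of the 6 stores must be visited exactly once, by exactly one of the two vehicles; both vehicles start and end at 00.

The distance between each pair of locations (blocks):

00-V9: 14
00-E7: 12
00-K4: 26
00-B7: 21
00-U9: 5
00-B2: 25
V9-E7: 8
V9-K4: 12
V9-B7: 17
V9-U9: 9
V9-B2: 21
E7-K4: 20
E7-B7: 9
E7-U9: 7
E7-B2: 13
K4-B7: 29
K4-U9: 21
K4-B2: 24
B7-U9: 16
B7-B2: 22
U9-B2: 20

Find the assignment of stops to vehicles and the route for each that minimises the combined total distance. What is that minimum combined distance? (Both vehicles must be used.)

There are 2^5 − 1 = 31 ways to divide the 6 stops into two non-empty groups. For each, the best each vehicle can do is its own shortest tour through its group:
  {V9} + {E7, K4, B7, U9, B2}: 28 + 93 = 121
  {E7} + {V9, K4, B7, U9, B2}: 24 + 93 = 117
  {V9, E7} + {K4, B7, U9, B2}: 34 + 93 = 127
  {K4} + {V9, E7, B7, U9, B2}: 52 + 78 = 130
  {V9, K4} + {E7, B7, U9, B2}: 52 + 68 = 120
  {E7, K4} + {V9, B7, U9, B2}: 58 + 78 = 136
  … (31 splits in total)
  {U9} + {V9, E7, K4, B7, B2}: 10 + 93 = 103  ← best
Best: vehicle 1 00 → U9 → 00 = 10; vehicle 2 00 → V9 → K4 → B2 → E7 → B7 → 00 = 93; combined 103.

Minimum combined distance: 103 blocks.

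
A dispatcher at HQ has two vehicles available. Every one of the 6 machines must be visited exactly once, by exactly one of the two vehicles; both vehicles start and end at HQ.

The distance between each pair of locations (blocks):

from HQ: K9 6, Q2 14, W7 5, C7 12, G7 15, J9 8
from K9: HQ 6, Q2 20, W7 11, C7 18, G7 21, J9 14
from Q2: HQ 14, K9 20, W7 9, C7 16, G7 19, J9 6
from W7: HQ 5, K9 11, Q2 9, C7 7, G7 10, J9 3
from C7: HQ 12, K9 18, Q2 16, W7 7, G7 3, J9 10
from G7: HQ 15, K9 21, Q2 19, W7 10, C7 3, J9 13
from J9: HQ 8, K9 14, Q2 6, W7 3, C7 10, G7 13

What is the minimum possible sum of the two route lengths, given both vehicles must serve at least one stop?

Minimum combined distance: 60 blocks.

Check every non-empty split of the stops between the two vehicles; for each half take its own optimal tour:
  {K9} + {Q2, W7, C7, G7, J9}: 12 + 48 = 60
  {Q2} + {K9, W7, C7, G7, J9}: 28 + 48 = 76
  {K9, Q2} + {W7, C7, G7, J9}: 40 + 36 = 76
  {W7} + {K9, Q2, C7, G7, J9}: 10 + 60 = 70
  {K9, W7} + {Q2, C7, G7, J9}: 22 + 48 = 70
  {Q2, W7} + {K9, C7, G7, J9}: 28 + 48 = 76
  … (31 splits in total)
Best: vehicle 1 HQ → K9 → HQ = 12; vehicle 2 HQ → Q2 → J9 → W7 → C7 → G7 → HQ = 48; combined 60.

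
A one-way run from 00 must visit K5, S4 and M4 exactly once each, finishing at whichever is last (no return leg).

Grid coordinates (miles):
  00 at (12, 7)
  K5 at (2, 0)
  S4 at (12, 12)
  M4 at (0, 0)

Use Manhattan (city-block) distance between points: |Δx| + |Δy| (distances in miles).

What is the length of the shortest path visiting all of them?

Minimum one-way distance = 29 miles.

There are 3! = 6 possible orderings.
00 → K5 → S4 → M4: 17+22+24 = 63
00 → K5 → M4 → S4: 17+2+24 = 43
00 → S4 → K5 → M4: 5+22+2 = 29
00 → S4 → M4 → K5: 5+24+2 = 31
00 → M4 → K5 → S4: 19+2+22 = 43
00 → M4 → S4 → K5: 19+24+22 = 65
The minimum is 29.
One shortest path: 00 → S4 → K5 → M4.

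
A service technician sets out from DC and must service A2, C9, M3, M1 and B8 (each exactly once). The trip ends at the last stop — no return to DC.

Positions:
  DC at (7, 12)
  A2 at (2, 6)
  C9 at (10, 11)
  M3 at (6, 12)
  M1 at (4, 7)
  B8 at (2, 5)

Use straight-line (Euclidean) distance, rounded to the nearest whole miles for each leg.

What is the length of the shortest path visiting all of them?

Minimum one-way distance = 15 miles.

There are 5! = 120 possible orderings.
DC→A2→C9→M3→M1→B8: 8+9+4+5+3 = 29
DC→A2→C9→M3→B8→M1: 8+9+4+8+3 = 32
DC→A2→C9→M1→M3→B8: 8+9+7+5+8 = 37
DC→A2→C9→M1→B8→M3: 8+9+7+3+8 = 35
DC→A2→C9→B8→M3→M1: 8+9+10+8+5 = 40
DC→A2→C9→B8→M1→M3: 8+9+10+3+5 = 35
DC→A2→M3→C9→M1→B8: 8+7+4+7+3 = 29
DC→A2→M3→C9→B8→M1: 8+7+4+10+3 = 32
DC→A2→M3→M1→C9→B8: 8+7+5+7+10 = 37
DC→A2→M3→M1→B8→C9: 8+7+5+3+10 = 33
DC→A2→M3→B8→C9→M1: 8+7+8+10+7 = 40
DC→A2→M3→B8→M1→C9: 8+7+8+3+7 = 33
DC→A2→M1→C9→M3→B8: 8+2+7+4+8 = 29
DC→A2→M1→C9→B8→M3: 8+2+7+10+8 = 35
… (106 more)
DC→C9→M3→M1→A2→B8: 3+4+5+2+1 = 15  ← best
The minimum is 15.
One shortest path: DC → C9 → M3 → M1 → A2 → B8.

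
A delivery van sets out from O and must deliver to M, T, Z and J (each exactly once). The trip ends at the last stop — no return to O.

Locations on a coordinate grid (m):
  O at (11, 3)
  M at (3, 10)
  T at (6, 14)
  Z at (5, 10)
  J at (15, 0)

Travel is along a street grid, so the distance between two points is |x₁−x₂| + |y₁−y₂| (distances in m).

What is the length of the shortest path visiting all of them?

36 m — the minimum one-way total.

There are 4! = 24 possible orderings.
O → M → T → Z → J: 15+7+5+20 = 47
O → M → T → J → Z: 15+7+23+20 = 65
O → M → Z → T → J: 15+2+5+23 = 45
O → M → Z → J → T: 15+2+20+23 = 60
O → M → J → T → Z: 15+22+23+5 = 65
O → M → J → Z → T: 15+22+20+5 = 62
O → T → M → Z → J: 16+7+2+20 = 45
O → T → M → J → Z: 16+7+22+20 = 65
O → T → Z → M → J: 16+5+2+22 = 45
O → T → Z → J → M: 16+5+20+22 = 63
O → T → J → M → Z: 16+23+22+2 = 63
O → T → J → Z → M: 16+23+20+2 = 61
O → Z → M → T → J: 13+2+7+23 = 45
O → Z → M → J → T: 13+2+22+23 = 60
… (10 more)
O → J → M → Z → T: 7+22+2+5 = 36  ← best
The minimum is 36.
One shortest path: O → J → M → Z → T.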